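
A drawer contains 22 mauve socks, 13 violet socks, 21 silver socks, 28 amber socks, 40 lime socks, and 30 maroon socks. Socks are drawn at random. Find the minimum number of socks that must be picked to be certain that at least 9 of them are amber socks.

In the worst case for collecting amber socks, every non-amber sock comes out first.
There are 22 + 13 + 21 + 40 + 30 = 126 non-amber socks altogether.
After those, each further sock must be amber, so 126 + 9 = 135 draws guarantee 9 amber socks.

135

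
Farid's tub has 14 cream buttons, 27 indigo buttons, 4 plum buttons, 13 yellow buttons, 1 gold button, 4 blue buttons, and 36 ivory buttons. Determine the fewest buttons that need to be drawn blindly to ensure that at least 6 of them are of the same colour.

30

The 7 colours are the holes; the buttons drawn are the pigeons.
To avoid 6 of any one colour, the worst case takes at most 5 of each colour, or every button of a colour that has fewer than 5.
That gives 5 + 5 + 4 + 5 + 1 + 4 + 5 = 29 buttons with no colour reaching 6.
The next button forces some colour to 6, so 29 + 1 = 30.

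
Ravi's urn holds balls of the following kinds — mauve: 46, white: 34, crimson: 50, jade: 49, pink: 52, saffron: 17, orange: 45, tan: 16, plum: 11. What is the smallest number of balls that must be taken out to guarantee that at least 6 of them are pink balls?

274

In the worst case for collecting pink balls, every non-pink ball comes out first.
There are 46 + 34 + 50 + 49 + 17 + 45 + 16 + 11 = 268 non-pink balls altogether.
After those, each further ball must be pink, so 268 + 6 = 274 draws guarantee 6 pink balls.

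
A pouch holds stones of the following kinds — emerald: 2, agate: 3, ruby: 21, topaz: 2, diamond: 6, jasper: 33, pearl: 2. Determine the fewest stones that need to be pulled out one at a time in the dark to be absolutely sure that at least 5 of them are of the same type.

22

By pigeonhole, put each drawn stone into a box by type. The largest draw with every box below 5 takes min(count, 4) from each type; types with fewer than 4 contribute all they have.
Σ min(cᵢ, 4) = 2 + 3 + 4 + 2 + 4 + 4 + 2 = 21.
Draw number 21 + 1 = 22 must push one box to 5.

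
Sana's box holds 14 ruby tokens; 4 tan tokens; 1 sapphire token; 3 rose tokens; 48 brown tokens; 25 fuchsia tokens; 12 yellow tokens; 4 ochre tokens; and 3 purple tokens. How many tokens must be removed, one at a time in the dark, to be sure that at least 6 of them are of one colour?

36

Put each drawn token into a box by colour. The largest draw with every box below 6 takes min(count, 5) from each colour; colours with fewer than 5 contribute all they have.
Σ min(cᵢ, 5) = 5 + 4 + 1 + 3 + 5 + 5 + 5 + 4 + 3 = 35.
Draw number 35 + 1 = 36 must push one box to 6.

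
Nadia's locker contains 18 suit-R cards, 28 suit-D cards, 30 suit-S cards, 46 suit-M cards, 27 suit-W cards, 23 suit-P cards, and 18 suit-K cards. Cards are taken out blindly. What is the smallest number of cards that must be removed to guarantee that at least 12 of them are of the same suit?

Put each drawn card into a box by suit. The largest draw with every box below 12 takes min(count, 11) from each suit.
Σ min(cᵢ, 11) = 11 + 11 + 11 + 11 + 11 + 11 + 11 = 77.
Draw number 77 + 1 = 78 must push one box to 12.

78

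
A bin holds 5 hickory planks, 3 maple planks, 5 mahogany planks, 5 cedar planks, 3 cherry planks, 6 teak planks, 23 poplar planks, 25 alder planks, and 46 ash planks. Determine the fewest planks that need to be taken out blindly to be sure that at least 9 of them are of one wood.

52

The 9 woods are the holes; the planks drawn are the pigeons.
To avoid 9 of any one wood, the worst case takes at most 8 of each wood, or every plank of a wood that has fewer than 8.
That gives 5 + 3 + 5 + 5 + 3 + 6 + 8 + 8 + 8 = 51 planks with no wood reaching 9.
The next plank forces some wood to 9, so 51 + 1 = 52.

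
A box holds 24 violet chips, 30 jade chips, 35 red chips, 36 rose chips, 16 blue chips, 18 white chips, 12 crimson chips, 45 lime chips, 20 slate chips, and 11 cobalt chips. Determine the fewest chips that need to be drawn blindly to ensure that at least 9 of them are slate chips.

236

In the worst case for collecting slate chips, every non-slate chip comes out first.
There are 24 + 30 + 35 + 36 + 16 + 18 + 12 + 45 + 11 = 227 non-slate chips altogether.
After those, each further chip must be slate, so 227 + 9 = 236 draws guarantee 9 slate chips.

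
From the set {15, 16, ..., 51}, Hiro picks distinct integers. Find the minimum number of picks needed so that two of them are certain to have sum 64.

21

Two chosen integers sum to 64 exactly when both halves of some pair {x, 64−x} with 15 ≤ x ≤ 64−x ≤ 49 are chosen — 17 such pairs.
The remaining 3 elements (those with no distinct partner in range) can never complete a 64-sum, so the worst case takes all of them and one from each pair: 3 + 17 = 20.
The 21st integer has to be the second member of some pair, so 20 + 1 = 21.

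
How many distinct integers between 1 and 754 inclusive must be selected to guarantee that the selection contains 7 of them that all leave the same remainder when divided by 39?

235

The 39 residue classes mod 39 are the pigeonholes.
With 234 integers one could put 6 in each residue class and have no class reach 7.
The 235th integer pushes some class to 7, so 39·6 + 1 = 235.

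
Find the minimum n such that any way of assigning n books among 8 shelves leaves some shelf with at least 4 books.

With 24 books one could put exactly 3 in each of the 8 shelves, and no shelf would reach 4.
One more book must land in a shelf that already has 3, giving it 4.
So 8 × 3 + 1 = 25 books are required.

25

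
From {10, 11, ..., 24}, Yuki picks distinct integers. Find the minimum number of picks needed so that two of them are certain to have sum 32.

10

Group the elements by complementary pair {x, 32−x}: {10,22}, {11,21}, {12,20}, …, giving 6 two-element pairs, the single value 16 (it cannot pair with itself since the integers are distinct), and 2 integers whose partner 32−x falls outside [10,24].
By the pigeonhole principle, treating each of those 9 groups as a pigeonhole, one can pick one integer per group — 9 integers — with no two summing to 32.
The 10th integer lands in an occupied pair, forcing a sum of 32.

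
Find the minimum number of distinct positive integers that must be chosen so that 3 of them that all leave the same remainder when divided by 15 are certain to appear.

31

The 15 residue classes mod 15 are the pigeonholes.
With 30 integers one could put 2 in each residue class and have no class reach 3.
The 31st integer pushes some class to 3, so 15·2 + 1 = 31.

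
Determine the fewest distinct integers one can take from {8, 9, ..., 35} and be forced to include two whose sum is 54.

A set avoiding the sum 54 can contain at most one of each pair {x, 54−x}, plus the 12 elements whose complement lies outside the range or equal to its own complement.
The integers 8, …, 27 (20 of them) are such a set: any two sum to at least 8+9 = 17 and at most 26+27 = 53 < 54.
Pigeonhole: any 21st integer completes one of the 8 pairs, so 21 choices force a sum of 54.

21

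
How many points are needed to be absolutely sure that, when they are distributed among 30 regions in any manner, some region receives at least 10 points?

With 270 points one could put exactly 9 in each of the 30 regions, and no region would reach 10.
One more point must land in a region that already has 9, giving it 10.
So 30 × 9 + 1 = 271 points are required.

271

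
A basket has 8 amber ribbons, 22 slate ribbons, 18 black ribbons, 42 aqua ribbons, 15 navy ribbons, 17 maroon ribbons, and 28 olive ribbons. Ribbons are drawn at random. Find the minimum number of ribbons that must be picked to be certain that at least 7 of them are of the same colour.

43

Put each drawn ribbon into a box by colour. The largest draw with every box below 7 takes min(count, 6) from each colour.
Σ min(cᵢ, 6) = 6 + 6 + 6 + 6 + 6 + 6 + 6 = 42.
Draw number 42 + 1 = 43 must push one box to 7.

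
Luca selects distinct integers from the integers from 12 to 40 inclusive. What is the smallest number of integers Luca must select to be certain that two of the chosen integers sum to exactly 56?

18

Two chosen integers sum to 56 exactly when both halves of some pair {x, 56−x} with 16 ≤ x ≤ 56−x ≤ 40 are chosen — 12 such pairs.
The remaining 5 elements (those with no distinct partner in range) can never complete a 56-sum, so the worst case takes all of them and one from each pair: 5 + 12 = 17.
By the pigeonhole principle, the 18th integer has to be the second member of some pair, so 17 + 1 = 18.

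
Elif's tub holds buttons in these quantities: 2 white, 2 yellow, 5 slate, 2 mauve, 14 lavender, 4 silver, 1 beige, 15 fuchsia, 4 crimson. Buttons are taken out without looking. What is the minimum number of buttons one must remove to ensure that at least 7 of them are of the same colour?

Pigeonhole: put each drawn button into a box by colour. The largest draw with every box below 7 takes min(count, 6) from each colour; colours with fewer than 6 contribute all they have.
Σ min(cᵢ, 6) = 2 + 2 + 5 + 2 + 6 + 4 + 1 + 6 + 4 = 32.
Draw number 32 + 1 = 33 must push one box to 7.

33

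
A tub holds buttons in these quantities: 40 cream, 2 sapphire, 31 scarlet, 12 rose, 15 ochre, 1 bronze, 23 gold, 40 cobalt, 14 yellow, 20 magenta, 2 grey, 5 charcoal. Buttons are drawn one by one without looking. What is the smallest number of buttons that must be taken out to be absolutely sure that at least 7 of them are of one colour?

By the pigeonhole principle, the 12 colours are the holes; the buttons drawn are the pigeons.
To avoid 7 of any one colour, the worst case takes at most 6 of each colour, or every button of a colour that has fewer than 6.
That gives 6 + 2 + 6 + 6 + 6 + 1 + 6 + 6 + 6 + 6 + 2 + 5 = 58 buttons with no colour reaching 7.
The next button forces some colour to 7, so 58 + 1 = 59.

59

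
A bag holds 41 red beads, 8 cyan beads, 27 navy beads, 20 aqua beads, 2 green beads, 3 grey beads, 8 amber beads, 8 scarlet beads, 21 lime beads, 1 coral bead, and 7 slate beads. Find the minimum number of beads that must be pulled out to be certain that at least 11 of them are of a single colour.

78

Put each drawn bead into a box by colour. The largest draw with every box below 11 takes min(count, 10) from each colour; colours with fewer than 10 contribute all they have.
Σ min(cᵢ, 10) = 10 + 8 + 10 + 10 + 2 + 3 + 8 + 8 + 10 + 1 + 7 = 77.
Draw number 77 + 1 = 78 must push one box to 11.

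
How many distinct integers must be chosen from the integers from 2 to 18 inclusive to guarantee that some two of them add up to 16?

A set avoiding the sum 16 can contain at most one of each pair {x, 16−x}, plus the 5 elements whose complement lies outside the range or equal to its own complement.
The integers 8, …, 18 (11 of them) are such a set: any two sum to at least 8+9 = 17 > 16.
By pigeonhole, any 12th integer completes one of the 6 pairs, so 12 choices force a sum of 16.

12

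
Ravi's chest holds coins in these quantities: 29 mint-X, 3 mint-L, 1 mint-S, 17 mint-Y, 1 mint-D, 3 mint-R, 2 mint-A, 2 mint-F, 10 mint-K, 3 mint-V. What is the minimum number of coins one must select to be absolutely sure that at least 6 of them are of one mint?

By pigeonhole, the 10 mints are the holes; the coins drawn are the pigeons.
To avoid 6 of any one mint, the worst case takes at most 5 of each mint, or every coin of a mint that has fewer than 5.
That gives 5 + 3 + 1 + 5 + 1 + 3 + 2 + 2 + 5 + 3 = 30 coins with no mint reaching 6.
The next coin forces some mint to 6, so 30 + 1 = 31.

31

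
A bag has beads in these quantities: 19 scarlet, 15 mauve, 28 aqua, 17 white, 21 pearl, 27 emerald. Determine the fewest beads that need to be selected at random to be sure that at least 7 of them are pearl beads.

In the worst case for collecting pearl beads, every non-pearl bead comes out first.
There are 19 + 15 + 28 + 17 + 27 = 106 non-pearl beads altogether.
After those, each further bead must be pearl, so 106 + 7 = 113 draws guarantee 7 pearl beads.

113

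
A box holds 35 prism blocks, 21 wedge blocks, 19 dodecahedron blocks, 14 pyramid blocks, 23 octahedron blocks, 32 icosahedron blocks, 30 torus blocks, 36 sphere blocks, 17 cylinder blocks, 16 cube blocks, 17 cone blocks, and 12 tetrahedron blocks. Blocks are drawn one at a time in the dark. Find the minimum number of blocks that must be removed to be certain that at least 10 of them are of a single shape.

Put each drawn block into a box by shape. The largest draw with every box below 10 takes min(count, 9) from each shape.
Σ min(cᵢ, 9) = 9 + 9 + 9 + 9 + 9 + 9 + 9 + 9 + 9 + 9 + 9 + 9 = 108.
Draw number 108 + 1 = 109 must push one box to 10.

109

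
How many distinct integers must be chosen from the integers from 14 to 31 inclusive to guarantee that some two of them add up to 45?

10

A set avoiding the sum 45 can contain at most one of each pair {x, 45−x}.
The integers 23, …, 31 (9 of them) are such a set: any two sum to at least 23+24 = 47 > 45.
Any 10th integer completes one of the 9 pairs, so 10 choices force a sum of 45.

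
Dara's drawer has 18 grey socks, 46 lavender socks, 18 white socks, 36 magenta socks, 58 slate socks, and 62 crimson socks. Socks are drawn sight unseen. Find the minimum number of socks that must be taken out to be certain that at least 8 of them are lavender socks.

In the worst case for collecting lavender socks, every non-lavender sock comes out first.
There are 18 + 18 + 36 + 58 + 62 = 192 non-lavender socks altogether.
After those, each further sock must be lavender, so 192 + 8 = 200 draws guarantee 8 lavender socks.

200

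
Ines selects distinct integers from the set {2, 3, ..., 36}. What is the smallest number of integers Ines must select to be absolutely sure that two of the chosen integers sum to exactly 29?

A set avoiding the sum 29 can contain at most one of each pair {x, 29−x}, plus the 9 elements whose complement lies outside the range.
The integers 15, …, 36 (22 of them) are such a set: any two sum to at least 15+16 = 31 > 29.
Any 23rd integer completes one of the 13 pairs, so 23 choices force a sum of 29.

23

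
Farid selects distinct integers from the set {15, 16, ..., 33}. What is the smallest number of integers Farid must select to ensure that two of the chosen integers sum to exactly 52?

Group the elements by complementary pair {x, 52−x}: {19,33}, {20,32}, {21,31}, …, giving 7 two-element pairs, the single value 26 (it cannot pair with itself since the integers are distinct), and 4 integers whose partner 52−x falls outside [15,33].
By pigeonhole, treating each of those 12 groups as a pigeonhole, one can pick one integer per group — 12 integers — with no two summing to 52.
The 13th integer lands in an occupied pair, forcing a sum of 52.

13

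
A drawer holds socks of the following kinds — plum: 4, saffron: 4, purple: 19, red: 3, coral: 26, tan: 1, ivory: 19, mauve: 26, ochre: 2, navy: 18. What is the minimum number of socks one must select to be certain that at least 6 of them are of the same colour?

The 10 colours are the holes; the socks drawn are the pigeons.
To avoid 6 of any one colour, the worst case takes at most 5 of each colour, or every sock of a colour that has fewer than 5.
That gives 4 + 4 + 5 + 3 + 5 + 1 + 5 + 5 + 2 + 5 = 39 socks with no colour reaching 6.
The next sock forces some colour to 6, so 39 + 1 = 40.

40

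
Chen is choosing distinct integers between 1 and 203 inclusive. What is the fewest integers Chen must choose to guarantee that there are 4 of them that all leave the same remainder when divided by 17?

52

The 17 residue classes mod 17 are the pigeonholes.
With 51 integers one could put 3 in each residue class and have no class reach 4.
The 52nd integer pushes some class to 4, so 17·3 + 1 = 52.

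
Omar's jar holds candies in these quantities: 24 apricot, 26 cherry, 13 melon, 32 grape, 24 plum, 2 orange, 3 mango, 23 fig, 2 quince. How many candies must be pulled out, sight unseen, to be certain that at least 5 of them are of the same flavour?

Put each drawn candy into a box by flavour. The largest draw with every box below 5 takes min(count, 4) from each flavour; flavours with fewer than 4 contribute all they have.
Σ min(cᵢ, 4) = 4 + 4 + 4 + 4 + 4 + 2 + 3 + 4 + 2 = 31.
Draw number 31 + 1 = 32 must push one box to 5.

32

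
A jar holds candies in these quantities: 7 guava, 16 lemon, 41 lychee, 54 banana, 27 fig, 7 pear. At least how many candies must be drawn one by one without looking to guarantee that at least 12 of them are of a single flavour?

59

Put each drawn candy into a box by flavour. The largest draw with every box below 12 takes min(count, 11) from each flavour; flavours with fewer than 11 contribute all they have.
Σ min(cᵢ, 11) = 7 + 11 + 11 + 11 + 11 + 7 = 58.
Draw number 58 + 1 = 59 must push one box to 12.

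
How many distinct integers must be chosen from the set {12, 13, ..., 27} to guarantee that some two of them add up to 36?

11

A set avoiding the sum 36 can contain at most one of each pair {x, 36−x}, plus the 4 elements whose complement lies outside the range or equal to its own complement.
The integers 18, …, 27 (10 of them) are such a set: any two sum to at least 18+19 = 37 > 36.
By pigeonhole, any 11th integer completes one of the 6 pairs, so 11 choices force a sum of 36.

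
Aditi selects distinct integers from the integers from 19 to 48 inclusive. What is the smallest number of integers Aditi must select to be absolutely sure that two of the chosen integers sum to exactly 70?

18

A set avoiding the sum 70 can contain at most one of each pair {x, 70−x}, plus the 4 elements whose complement lies outside the range or equal to its own complement.
The integers 19, …, 35 (17 of them) are such a set: any two sum to at least 19+20 = 39 and at most 34+35 = 69 < 70.
Pigeonhole: any 18th integer completes one of the 13 pairs, so 18 choices force a sum of 70.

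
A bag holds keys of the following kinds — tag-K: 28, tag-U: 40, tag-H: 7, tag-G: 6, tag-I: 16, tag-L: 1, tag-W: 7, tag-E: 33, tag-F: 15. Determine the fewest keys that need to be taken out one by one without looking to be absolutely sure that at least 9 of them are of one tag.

By the pigeonhole principle, the 9 tags are the holes; the keys drawn are the pigeons.
To avoid 9 of any one tag, the worst case takes at most 8 of each tag, or every key of a tag that has fewer than 8.
That gives 8 + 8 + 7 + 6 + 8 + 1 + 7 + 8 + 8 = 61 keys with no tag reaching 9.
The next key forces some tag to 9, so 61 + 1 = 62.

62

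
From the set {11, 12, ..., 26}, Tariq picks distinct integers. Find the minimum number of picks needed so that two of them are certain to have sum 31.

12

Group the elements by complementary pair {x, 31−x}: {11,20}, {12,19}, {13,18}, …, giving 5 two-element pairs and 6 integers whose partner 31−x falls outside [11,26].
By pigeonhole, treating each of those 11 groups as a pigeonhole, one can pick one integer per group — 11 integers — with no two summing to 31.
The 12th integer lands in an occupied pair, forcing a sum of 31.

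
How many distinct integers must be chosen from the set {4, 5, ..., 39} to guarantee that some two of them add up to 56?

Group the elements by complementary pair {x, 56−x}: {17,39}, {18,38}, {19,37}, …, giving 11 two-element pairs, the single value 28 (it cannot pair with itself since the integers are distinct), and 13 integers whose partner 56−x falls outside [4,39].
Treating each of those 25 groups as a pigeonhole, one can pick one integer per group — 25 integers — with no two summing to 56.
The 26th integer lands in an occupied pair, forcing a sum of 56.

26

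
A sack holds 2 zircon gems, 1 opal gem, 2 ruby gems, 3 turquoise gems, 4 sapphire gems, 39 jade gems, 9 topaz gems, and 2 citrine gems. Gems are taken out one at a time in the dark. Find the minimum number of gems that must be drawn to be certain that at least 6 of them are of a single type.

25

By pigeonhole, put each drawn gem into a box by type. The largest draw with every box below 6 takes min(count, 5) from each type; types with fewer than 5 contribute all they have.
Σ min(cᵢ, 5) = 2 + 1 + 2 + 3 + 4 + 5 + 5 + 2 = 24.
Draw number 24 + 1 = 25 must push one box to 6.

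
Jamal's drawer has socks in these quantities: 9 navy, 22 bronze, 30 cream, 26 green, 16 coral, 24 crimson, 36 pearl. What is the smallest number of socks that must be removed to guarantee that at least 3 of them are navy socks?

In the worst case for collecting navy socks, every non-navy sock comes out first.
There are 22 + 30 + 26 + 16 + 24 + 36 = 154 non-navy socks altogether.
After those, each further sock must be navy, so 154 + 3 = 157 draws guarantee 3 navy socks.

157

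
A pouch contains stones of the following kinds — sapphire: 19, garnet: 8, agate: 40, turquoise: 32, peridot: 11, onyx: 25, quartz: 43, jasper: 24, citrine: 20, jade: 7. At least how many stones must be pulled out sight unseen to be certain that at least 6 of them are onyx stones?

210

In the worst case for collecting onyx stones, every non-onyx stone comes out first.
There are 19 + 8 + 40 + 32 + 11 + 43 + 24 + 20 + 7 = 204 non-onyx stones altogether.
After those, each further stone must be onyx, so 204 + 6 = 210 draws guarantee 6 onyx stones.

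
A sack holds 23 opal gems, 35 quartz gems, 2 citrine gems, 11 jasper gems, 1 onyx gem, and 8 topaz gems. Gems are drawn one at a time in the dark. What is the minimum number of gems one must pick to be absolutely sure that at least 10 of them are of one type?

The 6 types are the holes; the gems drawn are the pigeons.
To avoid 10 of any one type, the worst case takes at most 9 of each type, or every gem of a type that has fewer than 9.
That gives 9 + 9 + 2 + 9 + 1 + 8 = 38 gems with no type reaching 10.
The next gem forces some type to 10, so 38 + 1 = 39.

39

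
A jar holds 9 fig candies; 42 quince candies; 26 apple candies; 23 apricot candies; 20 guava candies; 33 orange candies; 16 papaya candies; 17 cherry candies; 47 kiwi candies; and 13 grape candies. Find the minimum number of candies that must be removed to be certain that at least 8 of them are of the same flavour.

An adversary could hand out at most 7 candies per flavour: 7 + 7 + 7 + 7 + 7 + 7 + 7 + 7 + 7 + 7 = 70 candies and still no flavour has 8.
Pigeonhole: one more candy lands in a flavour already at 7, so 71 draws are enough and 70 are not.

71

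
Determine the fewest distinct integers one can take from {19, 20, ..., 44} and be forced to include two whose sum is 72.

A set avoiding the sum 72 can contain at most one of each pair {x, 72−x}, plus the 10 elements whose complement lies outside the range or equal to its own complement.
The integers 19, …, 36 (18 of them) are such a set: any two sum to at least 19+20 = 39 and at most 35+36 = 71 < 72.
By pigeonhole, any 19th integer completes one of the 8 pairs, so 19 choices force a sum of 72.

19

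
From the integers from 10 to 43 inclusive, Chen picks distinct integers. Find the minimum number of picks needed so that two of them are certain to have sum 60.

22

Group the elements by complementary pair {x, 60−x}: {17,43}, {18,42}, {19,41}, …, giving 13 two-element pairs, the single value 30 (it cannot pair with itself since the integers are distinct), and 7 integers whose partner 60−x falls outside [10,43].
Treating each of those 21 groups as a pigeonhole, one can pick one integer per group — 21 integers — with no two summing to 60.
The 22nd integer lands in an occupied pair, forcing a sum of 60.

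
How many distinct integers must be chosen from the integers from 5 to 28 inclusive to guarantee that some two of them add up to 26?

17

Group the elements by complementary pair {x, 26−x}: {5,21}, {6,20}, {7,19}, …, giving 8 two-element pairs; the single value 13 (it cannot pair with itself since the integers are distinct); and 7 integers whose partner 26−x falls outside [5,28].
Treating each of those 16 groups as a pigeonhole, one can pick one integer per group — 16 integers — with no two summing to 26.
The 17th integer lands in an occupied pair, forcing a sum of 26.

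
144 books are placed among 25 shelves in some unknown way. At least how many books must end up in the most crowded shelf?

6

The 25 shelves are the holes and the 144 books are the pigeons.
If every shelf held at most 5 books, the total would be at most 25 × 5 = 125, which is less than 144.
So some shelf holds at least ⌈144/25⌉ = 6 books.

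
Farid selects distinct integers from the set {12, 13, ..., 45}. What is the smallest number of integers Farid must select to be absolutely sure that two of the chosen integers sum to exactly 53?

Group the elements by complementary pair {x, 53−x}: {12,41}, {13,40}, {14,39}, …, giving 15 two-element pairs and 4 integers whose partner 53−x falls outside [12,45].
By pigeonhole, treating each of those 19 groups as a pigeonhole, one can pick one integer per group — 19 integers — with no two summing to 53.
The 20th integer lands in an occupied pair, forcing a sum of 53.

20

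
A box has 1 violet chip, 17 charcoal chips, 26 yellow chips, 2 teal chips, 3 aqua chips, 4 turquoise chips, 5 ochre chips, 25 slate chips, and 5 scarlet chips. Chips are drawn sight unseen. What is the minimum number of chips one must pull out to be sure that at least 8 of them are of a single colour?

The 9 colours are the holes; the chips drawn are the pigeons.
To avoid 8 of any one colour, the worst case takes at most 7 of each colour, or every chip of a colour that has fewer than 7.
That gives 1 + 7 + 7 + 2 + 3 + 4 + 5 + 7 + 5 = 41 chips with no colour reaching 8.
The next chip forces some colour to 8, so 41 + 1 = 42.

42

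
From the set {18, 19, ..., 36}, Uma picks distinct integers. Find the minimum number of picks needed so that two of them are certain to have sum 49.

13

Group the elements by complementary pair {x, 49−x}: {18,31}, {19,30}, {20,29}, …, giving 7 two-element pairs and 5 integers whose partner 49−x falls outside [18,36].
Treating each of those 12 groups as a pigeonhole, one can pick one integer per group — 12 integers — with no two summing to 49.
The 13th integer lands in an occupied pair, forcing a sum of 49.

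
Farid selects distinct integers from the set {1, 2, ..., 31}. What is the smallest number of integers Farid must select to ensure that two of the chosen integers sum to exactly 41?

A set avoiding the sum 41 can contain at most one of each pair {x, 41−x}, plus the 9 elements whose complement lies outside the range.
The integers 1, …, 20 (20 of them) are such a set: any two sum to at least 1+2 = 3 and at most 19+20 = 39 < 41.
Any 21st integer completes one of the 11 pairs, so 21 choices force a sum of 41.

21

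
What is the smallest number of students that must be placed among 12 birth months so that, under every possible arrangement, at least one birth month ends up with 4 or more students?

37

With 36 students one could put exactly 3 in each of the 12 birth months, and no birth month would reach 4.
One more student must land in a birth month that already has 3, giving it 4.
So 12 × 3 + 1 = 37 students are required.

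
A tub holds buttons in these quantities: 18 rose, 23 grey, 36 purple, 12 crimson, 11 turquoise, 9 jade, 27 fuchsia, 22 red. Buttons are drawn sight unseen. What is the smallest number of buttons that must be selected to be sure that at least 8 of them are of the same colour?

By pigeonhole, the 8 colours are the holes; the buttons drawn are the pigeons.
To avoid 8 of any one colour, the worst case takes at most 7 of each colour.
That gives 7 + 7 + 7 + 7 + 7 + 7 + 7 + 7 = 56 buttons with no colour reaching 8.
The next button forces some colour to 8, so 56 + 1 = 57.

57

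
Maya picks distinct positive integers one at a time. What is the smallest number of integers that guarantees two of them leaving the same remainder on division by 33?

The 33 residue classes mod 33 are the pigeonholes.
With 33 integers one could put 1 in each residue class and have no class reach 2.
The 34th integer pushes some class to 2, so 33·1 + 1 = 34.

34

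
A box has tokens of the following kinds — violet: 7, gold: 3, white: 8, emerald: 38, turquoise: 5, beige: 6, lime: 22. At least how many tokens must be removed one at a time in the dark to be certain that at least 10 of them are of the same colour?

An adversary could hand out at most 9 tokens per colour (5 colours run out sooner): 7 + 3 + 8 + 9 + 5 + 6 + 9 = 47 tokens and still no colour has 10.
By the pigeonhole principle, one more token lands in a colour already at 9, so 48 draws are enough and 47 are not.

48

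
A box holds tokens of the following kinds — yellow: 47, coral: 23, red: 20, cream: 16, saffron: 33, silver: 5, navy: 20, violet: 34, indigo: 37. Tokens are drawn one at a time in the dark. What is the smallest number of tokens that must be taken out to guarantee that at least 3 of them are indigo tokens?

In the worst case for collecting indigo tokens, every non-indigo token comes out first.
There are 47 + 23 + 20 + 16 + 33 + 5 + 20 + 34 = 198 non-indigo tokens altogether.
After those, each further token must be indigo, so 198 + 3 = 201 draws guarantee 3 indigo tokens.

201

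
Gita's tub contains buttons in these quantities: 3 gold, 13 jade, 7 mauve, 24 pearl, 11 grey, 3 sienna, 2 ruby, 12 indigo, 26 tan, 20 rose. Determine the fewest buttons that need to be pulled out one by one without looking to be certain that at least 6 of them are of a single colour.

44

Put each drawn button into a box by colour. The largest draw with every box below 6 takes min(count, 5) from each colour; colours with fewer than 5 contribute all they have.
Σ min(cᵢ, 5) = 3 + 5 + 5 + 5 + 5 + 3 + 2 + 5 + 5 + 5 = 43.
Draw number 43 + 1 = 44 must push one box to 6.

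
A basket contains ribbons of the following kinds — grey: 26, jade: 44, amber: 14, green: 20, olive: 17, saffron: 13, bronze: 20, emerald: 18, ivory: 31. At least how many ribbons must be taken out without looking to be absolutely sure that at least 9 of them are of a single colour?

73

The 9 colours are the holes; the ribbons drawn are the pigeons.
To avoid 9 of any one colour, the worst case takes at most 8 of each colour.
That gives 8 + 8 + 8 + 8 + 8 + 8 + 8 + 8 + 8 = 72 ribbons with no colour reaching 9.
The next ribbon forces some colour to 9, so 72 + 1 = 73.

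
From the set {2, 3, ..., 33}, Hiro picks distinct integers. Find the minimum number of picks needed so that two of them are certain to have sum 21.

Two chosen integers sum to 21 exactly when both halves of some pair {x, 21−x} with 2 ≤ x ≤ 21−x ≤ 19 are chosen — 9 such pairs.
The remaining 14 elements (those with no distinct partner in range) can never complete a 21-sum, so the worst case takes all of them and one from each pair: 14 + 9 = 23.
By pigeonhole, the 24th integer has to be the second member of some pair, so 23 + 1 = 24.

24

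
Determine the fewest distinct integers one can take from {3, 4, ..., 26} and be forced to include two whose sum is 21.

17

Group the elements by complementary pair {x, 21−x}: {3,18}, {4,17}, {5,16}, …, giving 8 two-element pairs and 8 integers whose partner 21−x falls outside [3,26].
Pigeonhole: treating each of those 16 groups as a pigeonhole, one can pick one integer per group — 16 integers — with no two summing to 21.
The 17th integer lands in an occupied pair, forcing a sum of 21.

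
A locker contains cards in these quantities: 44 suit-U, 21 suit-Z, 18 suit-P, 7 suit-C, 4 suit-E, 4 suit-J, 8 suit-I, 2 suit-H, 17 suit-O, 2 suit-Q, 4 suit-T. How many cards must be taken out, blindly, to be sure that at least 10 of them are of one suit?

By the pigeonhole principle, the 11 suits are the holes; the cards drawn are the pigeons.
To avoid 10 of any one suit, the worst case takes at most 9 of each suit, or every card of a suit that has fewer than 9.
That gives 9 + 9 + 9 + 7 + 4 + 4 + 8 + 2 + 9 + 2 + 4 = 67 cards with no suit reaching 10.
The next card forces some suit to 10, so 67 + 1 = 68.

68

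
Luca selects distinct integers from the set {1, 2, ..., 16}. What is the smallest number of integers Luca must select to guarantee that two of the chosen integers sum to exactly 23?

12

Group the elements by complementary pair {x, 23−x}: {7,16}, {8,15}, {9,14}, …, giving 5 two-element pairs and 6 integers whose partner 23−x falls outside [1,16].
By pigeonhole, treating each of those 11 groups as a pigeonhole, one can pick one integer per group — 11 integers — with no two summing to 23.
The 12th integer lands in an occupied pair, forcing a sum of 23.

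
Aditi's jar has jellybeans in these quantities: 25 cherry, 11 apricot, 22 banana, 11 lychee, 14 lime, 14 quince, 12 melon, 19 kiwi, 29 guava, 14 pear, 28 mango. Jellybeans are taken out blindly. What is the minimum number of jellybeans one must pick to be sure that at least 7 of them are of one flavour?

67

Put each drawn jellybean into a box by flavour. The largest draw with every box below 7 takes min(count, 6) from each flavour.
Σ min(cᵢ, 6) = 6 + 6 + 6 + 6 + 6 + 6 + 6 + 6 + 6 + 6 + 6 = 66.
Draw number 66 + 1 = 67 must push one box to 7.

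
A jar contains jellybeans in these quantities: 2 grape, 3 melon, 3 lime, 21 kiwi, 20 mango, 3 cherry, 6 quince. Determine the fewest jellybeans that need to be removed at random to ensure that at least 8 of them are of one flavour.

32

An adversary could hand out at most 7 jellybeans per flavour (5 flavours run out sooner): 2 + 3 + 3 + 7 + 7 + 3 + 6 = 31 jellybeans and still no flavour has 8.
By the pigeonhole principle, one more jellybean lands in a flavour already at 7, so 32 draws are enough and 31 are not.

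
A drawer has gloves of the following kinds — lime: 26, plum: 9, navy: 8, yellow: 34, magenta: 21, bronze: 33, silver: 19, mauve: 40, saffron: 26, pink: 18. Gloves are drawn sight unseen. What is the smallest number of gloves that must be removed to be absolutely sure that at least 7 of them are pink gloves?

223

In the worst case for collecting pink gloves, every non-pink glove comes out first.
There are 26 + 9 + 8 + 34 + 21 + 33 + 19 + 40 + 26 = 216 non-pink gloves altogether.
After those, each further glove must be pink, so 216 + 7 = 223 draws guarantee 7 pink gloves.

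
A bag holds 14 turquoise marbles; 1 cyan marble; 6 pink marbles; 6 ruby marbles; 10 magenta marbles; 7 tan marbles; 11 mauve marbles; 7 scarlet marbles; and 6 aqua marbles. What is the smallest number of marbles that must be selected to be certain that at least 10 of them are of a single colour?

61

The 9 colours are the holes; the marbles drawn are the pigeons.
To avoid 10 of any one colour, the worst case takes at most 9 of each colour, or every marble of a colour that has fewer than 9.
That gives 9 + 1 + 6 + 6 + 9 + 7 + 9 + 7 + 6 = 60 marbles with no colour reaching 10.
The next marble forces some colour to 10, so 60 + 1 = 61.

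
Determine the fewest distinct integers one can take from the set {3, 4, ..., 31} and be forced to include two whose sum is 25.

20

Two chosen integers sum to 25 exactly when both halves of some pair {x, 25−x} with 3 ≤ x ≤ 25−x ≤ 22 are chosen — 10 such pairs.
The remaining 9 elements (those with no distinct partner in range) can never complete a 25-sum, so the worst case takes all of them and one from each pair: 9 + 10 = 19.
The 20th integer has to be the second member of some pair, so 19 + 1 = 20.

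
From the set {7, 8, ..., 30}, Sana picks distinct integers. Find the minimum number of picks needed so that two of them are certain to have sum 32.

16

Group the elements by complementary pair {x, 32−x}: {7,25}, {8,24}, {9,23}, …, giving 9 two-element pairs, the single value 16 (it cannot pair with itself since the integers are distinct), and 5 integers whose partner 32−x falls outside [7,30].
Pigeonhole: treating each of those 15 groups as a pigeonhole, one can pick one integer per group — 15 integers — with no two summing to 32.
The 16th integer lands in an occupied pair, forcing a sum of 32.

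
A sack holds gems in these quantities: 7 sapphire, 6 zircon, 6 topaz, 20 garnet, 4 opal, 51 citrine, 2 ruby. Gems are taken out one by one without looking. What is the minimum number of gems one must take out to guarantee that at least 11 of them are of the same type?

46

The 7 types are the holes; the gems drawn are the pigeons.
To avoid 11 of any one type, the worst case takes at most 10 of each type, or every gem of a type that has fewer than 10.
That gives 7 + 6 + 6 + 10 + 4 + 10 + 2 = 45 gems with no type reaching 11.
The next gem forces some type to 11, so 45 + 1 = 46.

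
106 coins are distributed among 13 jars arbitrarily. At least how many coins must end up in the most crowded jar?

9

The 13 jars are the holes and the 106 coins are the pigeons.
If every jar held at most 8 coins, the total would be at most 13 × 8 = 104, which is less than 106.
So some jar holds at least ⌈106/13⌉ = 9 coins.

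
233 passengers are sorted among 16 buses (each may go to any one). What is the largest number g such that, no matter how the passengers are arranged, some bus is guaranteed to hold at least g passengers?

15

Pigeonhole: the 16 buses are the holes and the 233 passengers are the pigeons.
If every bus held at most 14 passengers, the total would be at most 16 × 14 = 224, which is less than 233.
So some bus holds at least ⌈233/16⌉ = 15 passengers.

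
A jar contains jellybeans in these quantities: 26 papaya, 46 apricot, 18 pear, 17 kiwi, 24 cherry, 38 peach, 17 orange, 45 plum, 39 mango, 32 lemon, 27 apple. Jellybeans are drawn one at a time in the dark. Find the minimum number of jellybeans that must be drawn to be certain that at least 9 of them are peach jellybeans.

In the worst case for collecting peach jellybeans, every non-peach jellybean comes out first.
There are 26 + 46 + 18 + 17 + 24 + 17 + 45 + 39 + 32 + 27 = 291 non-peach jellybeans altogether.
After those, each further jellybean must be peach, so 291 + 9 = 300 draws guarantee 9 peach jellybeans.

300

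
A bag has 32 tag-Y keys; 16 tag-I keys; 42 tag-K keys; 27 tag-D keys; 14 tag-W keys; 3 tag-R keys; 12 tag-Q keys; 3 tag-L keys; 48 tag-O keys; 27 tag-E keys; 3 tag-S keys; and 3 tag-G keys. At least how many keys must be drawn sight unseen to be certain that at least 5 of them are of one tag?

45

By pigeonhole, the 12 tags are the holes; the keys drawn are the pigeons.
To avoid 5 of any one tag, the worst case takes at most 4 of each tag, or every key of a tag that has fewer than 4.
That gives 4 + 4 + 4 + 4 + 4 + 3 + 4 + 3 + 4 + 4 + 3 + 3 = 44 keys with no tag reaching 5.
The next key forces some tag to 5, so 44 + 1 = 45.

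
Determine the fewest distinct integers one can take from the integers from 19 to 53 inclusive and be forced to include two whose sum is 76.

Two chosen integers sum to 76 exactly when both halves of some pair {x, 76−x} with 23 ≤ x ≤ 76−x ≤ 53 are chosen — 15 such pairs.
The remaining 5 elements (those with no distinct partner in range) can never complete a 76-sum, so the worst case takes all of them and one from each pair: 5 + 15 = 20.
By pigeonhole, the 21st integer has to be the second member of some pair, so 20 + 1 = 21.

21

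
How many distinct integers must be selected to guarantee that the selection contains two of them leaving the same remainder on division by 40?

The 40 residue classes mod 40 are the pigeonholes.
With 40 integers one could put 1 in each residue class and have no class reach 2.
The 41st integer pushes some class to 2, so 40·1 + 1 = 41.

41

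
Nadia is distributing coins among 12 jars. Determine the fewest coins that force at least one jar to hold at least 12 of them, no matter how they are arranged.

With 132 coins one could put exactly 11 in each of the 12 jars, and no jar would reach 12.
Pigeonhole: one more coin must land in a jar that already has 11, giving it 12.
So 12 × 11 + 1 = 133 coins are required.

133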